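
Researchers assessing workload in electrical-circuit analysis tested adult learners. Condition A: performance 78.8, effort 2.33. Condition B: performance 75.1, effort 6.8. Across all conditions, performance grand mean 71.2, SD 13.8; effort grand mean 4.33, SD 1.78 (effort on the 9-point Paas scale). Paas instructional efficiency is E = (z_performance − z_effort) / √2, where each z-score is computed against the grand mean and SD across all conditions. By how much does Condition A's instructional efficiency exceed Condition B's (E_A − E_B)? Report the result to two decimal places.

Condition A: z_P = (78.8 − 71.2)/13.8 = 0.5507; z_E = (2.33 − 4.33)/1.78 = -1.1236; E_A = (0.5507 − (-1.1236))/√2 = 1.1839.
Condition B: z_P = (75.1 − 71.2)/13.8 = 0.2826; z_E = (6.8 − 4.33)/1.78 = 1.3876; E_B = (0.2826 − 1.3876)/√2 = -0.7814.
E_A − E_B = 1.1839 − (-0.7814) = 1.9653 ≈ 1.97.

1.97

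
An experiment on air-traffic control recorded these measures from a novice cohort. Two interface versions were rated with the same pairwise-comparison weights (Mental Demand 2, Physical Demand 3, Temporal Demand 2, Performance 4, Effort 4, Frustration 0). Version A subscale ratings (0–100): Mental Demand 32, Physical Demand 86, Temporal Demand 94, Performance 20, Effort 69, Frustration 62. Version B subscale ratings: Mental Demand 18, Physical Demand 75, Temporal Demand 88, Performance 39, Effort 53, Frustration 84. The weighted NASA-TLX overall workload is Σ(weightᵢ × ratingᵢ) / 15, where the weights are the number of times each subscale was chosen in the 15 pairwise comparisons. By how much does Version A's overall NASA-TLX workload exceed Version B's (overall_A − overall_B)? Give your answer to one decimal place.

Version A weighted sum = 2·32 + 3·86 + 2·94 + 4·20 + 4·69 + 0·62 = 64 + 258 + 188 + 80 + 276 + 0 = 866; overall_A = 866/15 = 57.7333.
Version B weighted sum = 2·18 + 3·75 + 2·88 + 4·39 + 4·53 + 0·84 = 36 + 225 + 176 + 156 + 212 + 0 = 805; overall_B = 805/15 = 53.6667.
Difference = 57.7333 − 53.6667 = 4.0666 ≈ 4.1.

4.1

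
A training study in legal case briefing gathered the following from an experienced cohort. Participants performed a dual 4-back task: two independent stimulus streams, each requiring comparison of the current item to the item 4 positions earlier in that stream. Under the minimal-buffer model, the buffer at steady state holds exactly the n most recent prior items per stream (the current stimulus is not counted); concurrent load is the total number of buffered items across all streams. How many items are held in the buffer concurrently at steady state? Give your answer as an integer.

8

Each stream's buffer holds its 4 most recent prior items.
Two independent streams: 2 × 4 = 8 buffered items at steady state.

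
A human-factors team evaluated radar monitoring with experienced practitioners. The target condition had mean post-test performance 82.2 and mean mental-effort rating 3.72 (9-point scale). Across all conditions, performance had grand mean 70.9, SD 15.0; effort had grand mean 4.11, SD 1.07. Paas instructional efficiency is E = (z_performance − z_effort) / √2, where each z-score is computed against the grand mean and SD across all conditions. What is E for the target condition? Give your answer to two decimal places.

0.79

z_performance = (82.2 − 70.9) / 15.0 = 11.3000 / 15.0 = 0.7533.
z_effort = (3.72 − 4.11) / 1.07 = -0.3900 / 1.07 = -0.3645.
z_P − z_E = 0.7533 − (-0.3645) = 1.1178.
E = 1.1178 / √2 = 1.1178 / 1.41421 = 0.7904 ≈ 0.79.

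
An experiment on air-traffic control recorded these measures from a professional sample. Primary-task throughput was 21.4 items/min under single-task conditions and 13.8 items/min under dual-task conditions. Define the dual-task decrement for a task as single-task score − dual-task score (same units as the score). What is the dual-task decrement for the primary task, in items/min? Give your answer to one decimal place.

7.6

Decrement = 21.4 − 13.8 = 7.6000 items/min ≈ 7.6 items/min.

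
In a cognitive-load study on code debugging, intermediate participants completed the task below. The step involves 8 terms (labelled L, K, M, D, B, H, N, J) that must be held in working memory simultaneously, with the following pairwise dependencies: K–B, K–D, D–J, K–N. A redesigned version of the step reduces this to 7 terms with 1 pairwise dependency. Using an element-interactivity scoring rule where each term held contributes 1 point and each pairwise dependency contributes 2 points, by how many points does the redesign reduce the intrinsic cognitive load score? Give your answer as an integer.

7

Original: 8 × 1 + 4 × 2 = 8 + 8 = 16.
Redesigned: 7 × 1 + 1 × 2 = 7 + 2 = 9.
Reduction = 16 − 9 = 7.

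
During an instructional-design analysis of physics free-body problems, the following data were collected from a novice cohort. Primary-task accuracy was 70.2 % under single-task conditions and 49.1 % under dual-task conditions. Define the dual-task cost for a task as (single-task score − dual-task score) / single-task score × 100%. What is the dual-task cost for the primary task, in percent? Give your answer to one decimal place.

Cost = (70.2 − 49.1) / 70.2 × 100%
     = 21.1000 / 70.2 × 100% = 30.0570%.
≈ 30.1%.

30.1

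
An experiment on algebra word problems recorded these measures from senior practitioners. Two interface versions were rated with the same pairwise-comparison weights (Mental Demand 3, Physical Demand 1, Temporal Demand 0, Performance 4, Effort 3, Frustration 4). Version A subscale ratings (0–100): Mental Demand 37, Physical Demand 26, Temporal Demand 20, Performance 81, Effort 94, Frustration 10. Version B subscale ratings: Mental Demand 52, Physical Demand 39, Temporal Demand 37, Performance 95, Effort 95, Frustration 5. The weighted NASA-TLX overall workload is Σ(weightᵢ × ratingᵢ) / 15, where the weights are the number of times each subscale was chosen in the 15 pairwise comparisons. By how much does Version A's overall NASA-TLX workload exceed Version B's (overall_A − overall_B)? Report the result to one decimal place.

Version A weighted sum = 3·37 + 1·26 + 0·20 + 4·81 + 3·94 + 4·10 = 111 + 26 + 0 + 324 + 282 + 40 = 783; overall_A = 783/15 = 52.2000.
Version B weighted sum = 3·52 + 1·39 + 0·37 + 4·95 + 3·95 + 4·5 = 156 + 39 + 0 + 380 + 285 + 20 = 880; overall_B = 880/15 = 58.6667.
Difference = 52.2000 − 58.6667 = -6.4667 ≈ -6.5.

-6.5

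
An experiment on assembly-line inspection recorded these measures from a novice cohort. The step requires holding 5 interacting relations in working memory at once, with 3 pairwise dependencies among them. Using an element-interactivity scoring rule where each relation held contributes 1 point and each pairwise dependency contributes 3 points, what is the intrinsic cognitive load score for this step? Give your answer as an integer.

Element contribution: 5 × 1 = 5.
Interaction contribution: 3 × 3 = 9.
Intrinsic load = 5 + 9 = 14.

14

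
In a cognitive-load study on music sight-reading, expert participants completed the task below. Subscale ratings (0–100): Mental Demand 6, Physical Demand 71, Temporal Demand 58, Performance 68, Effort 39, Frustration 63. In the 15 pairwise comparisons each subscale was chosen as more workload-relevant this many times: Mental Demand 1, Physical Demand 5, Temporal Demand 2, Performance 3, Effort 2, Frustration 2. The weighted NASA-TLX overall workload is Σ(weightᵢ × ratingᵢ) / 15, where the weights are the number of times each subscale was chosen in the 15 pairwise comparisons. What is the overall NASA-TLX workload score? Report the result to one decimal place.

59.0

The tallies are the weights (they sum to 15).
Weighted sum = 1·6 + 5·71 + 2·58 + 3·68 + 2·39 + 2·63
            = 6 + 355 + 116 + 204 + 78 + 126 = 885.
Overall workload = 885 / 15 = 59.0000 ≈ 59.0.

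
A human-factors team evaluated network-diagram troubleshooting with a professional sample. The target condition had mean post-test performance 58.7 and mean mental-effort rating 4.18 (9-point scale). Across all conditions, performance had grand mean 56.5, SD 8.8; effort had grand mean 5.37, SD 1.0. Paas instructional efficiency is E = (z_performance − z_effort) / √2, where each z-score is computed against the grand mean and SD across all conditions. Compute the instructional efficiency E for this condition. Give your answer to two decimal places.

1.02

z_performance = (58.7 − 56.5) / 8.8 = 2.2000 / 8.8 = 0.2500.
z_effort = (4.18 − 5.37) / 1.0 = -1.1900 / 1.0 = -1.1900.
z_P − z_E = 0.2500 − (-1.1900) = 1.4400.
E = 1.4400 / √2 = 1.4400 / 1.41421 = 1.0182 ≈ 1.02.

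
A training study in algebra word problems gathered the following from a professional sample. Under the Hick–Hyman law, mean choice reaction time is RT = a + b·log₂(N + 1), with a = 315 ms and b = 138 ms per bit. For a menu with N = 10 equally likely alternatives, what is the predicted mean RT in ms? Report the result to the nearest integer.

log₂(10 + 1) = log₂(11) = 3.4594.
RT = 315 + 138 × 3.4594 = 315 + 477.3972 = 792.3972 ms.
≈ 792 ms.

792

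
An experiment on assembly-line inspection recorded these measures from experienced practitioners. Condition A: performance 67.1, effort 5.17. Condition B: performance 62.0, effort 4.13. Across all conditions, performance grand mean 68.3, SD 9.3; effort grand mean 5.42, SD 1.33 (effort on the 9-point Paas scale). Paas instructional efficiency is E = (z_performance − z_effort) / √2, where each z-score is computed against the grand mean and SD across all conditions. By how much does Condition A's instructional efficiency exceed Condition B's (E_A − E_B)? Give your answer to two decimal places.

-0.17

Condition A: z_P = (67.1 − 68.3)/9.3 = -0.1290; z_E = (5.17 − 5.42)/1.33 = -0.1880; E_A = (-0.1290 − (-0.1880))/√2 = 0.0417.
Condition B: z_P = (62.0 − 68.3)/9.3 = -0.6774; z_E = (4.13 − 5.42)/1.33 = -0.9699; E_B = (-0.6774 − (-0.9699))/√2 = 0.2068.
E_A − E_B = 0.0417 − 0.2068 = -0.1651 ≈ -0.17.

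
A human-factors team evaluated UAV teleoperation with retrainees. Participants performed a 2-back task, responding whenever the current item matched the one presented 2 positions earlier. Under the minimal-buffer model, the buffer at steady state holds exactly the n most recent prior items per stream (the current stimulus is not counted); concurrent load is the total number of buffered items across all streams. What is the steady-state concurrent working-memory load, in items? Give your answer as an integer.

2

The buffer holds the 2 most recent prior items.
Steady-state concurrent load = 2 items.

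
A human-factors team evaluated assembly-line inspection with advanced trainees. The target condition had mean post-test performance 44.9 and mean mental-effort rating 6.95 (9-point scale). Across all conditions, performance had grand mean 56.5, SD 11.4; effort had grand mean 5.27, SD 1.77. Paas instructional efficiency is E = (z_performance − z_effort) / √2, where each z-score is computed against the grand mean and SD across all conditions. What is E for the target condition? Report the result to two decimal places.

z_performance = (44.9 − 56.5) / 11.4 = -11.6000 / 11.4 = -1.0175.
z_effort = (6.95 − 5.27) / 1.77 = 1.6800 / 1.77 = 0.9492.
z_P − z_E = -1.0175 − 0.9492 = -1.9667.
E = -1.9667 / √2 = -1.9667 / 1.41421 = -1.3907 ≈ -1.39.

-1.39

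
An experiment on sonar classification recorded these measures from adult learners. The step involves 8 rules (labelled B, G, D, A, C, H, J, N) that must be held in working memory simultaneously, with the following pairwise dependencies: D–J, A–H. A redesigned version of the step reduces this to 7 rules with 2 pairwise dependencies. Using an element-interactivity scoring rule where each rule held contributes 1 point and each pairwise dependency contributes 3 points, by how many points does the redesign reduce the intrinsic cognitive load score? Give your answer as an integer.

1

Original: 8 × 1 + 2 × 3 = 8 + 6 = 14.
Redesigned: 7 × 1 + 2 × 3 = 7 + 6 = 13.
Reduction = 14 − 13 = 1.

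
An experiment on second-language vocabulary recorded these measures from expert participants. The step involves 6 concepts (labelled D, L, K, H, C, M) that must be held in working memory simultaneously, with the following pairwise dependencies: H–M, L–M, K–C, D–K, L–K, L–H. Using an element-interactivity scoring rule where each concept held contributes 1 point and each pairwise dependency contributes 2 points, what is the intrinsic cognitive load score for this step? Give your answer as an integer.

18

Count of concepts held simultaneously: 6.
Count of pairwise dependencies listed: 6.
Element contribution: 6 × 1 = 6.
Interaction contribution: 6 × 2 = 12.
Intrinsic load = 6 + 12 = 18.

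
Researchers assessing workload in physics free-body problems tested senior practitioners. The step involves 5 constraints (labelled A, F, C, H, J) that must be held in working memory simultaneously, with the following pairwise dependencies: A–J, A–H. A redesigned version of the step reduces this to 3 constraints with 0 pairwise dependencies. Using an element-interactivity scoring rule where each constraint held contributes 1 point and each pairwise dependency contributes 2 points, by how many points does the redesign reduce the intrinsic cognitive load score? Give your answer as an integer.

Original: 5 × 1 + 2 × 2 = 5 + 4 = 9.
Redesigned: 3 × 1 + 0 × 2 = 3 + 0 = 3.
Reduction = 9 − 3 = 6.

6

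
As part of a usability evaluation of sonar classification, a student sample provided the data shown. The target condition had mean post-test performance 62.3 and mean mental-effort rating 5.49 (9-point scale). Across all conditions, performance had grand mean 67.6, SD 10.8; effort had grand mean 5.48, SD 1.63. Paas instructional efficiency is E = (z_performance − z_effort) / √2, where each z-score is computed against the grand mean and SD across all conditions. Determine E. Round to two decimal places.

-0.35

z_performance = (62.3 − 67.6) / 10.8 = -5.3000 / 10.8 = -0.4907.
z_effort = (5.49 − 5.48) / 1.63 = 0.0100 / 1.63 = 0.0061.
z_P − z_E = -0.4907 − 0.0061 = -0.4968.
E = -0.4968 / √2 = -0.4968 / 1.41421 = -0.3513 ≈ -0.35.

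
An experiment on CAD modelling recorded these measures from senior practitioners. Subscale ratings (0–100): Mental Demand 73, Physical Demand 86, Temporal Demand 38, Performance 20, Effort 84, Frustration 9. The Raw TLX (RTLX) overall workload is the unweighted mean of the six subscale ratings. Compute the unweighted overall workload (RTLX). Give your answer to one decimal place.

51.7

Sum of ratings = 73 + 86 + 38 + 20 + 84 + 9 = 310.
RTLX = 310 / 6 = 51.6667 ≈ 51.7.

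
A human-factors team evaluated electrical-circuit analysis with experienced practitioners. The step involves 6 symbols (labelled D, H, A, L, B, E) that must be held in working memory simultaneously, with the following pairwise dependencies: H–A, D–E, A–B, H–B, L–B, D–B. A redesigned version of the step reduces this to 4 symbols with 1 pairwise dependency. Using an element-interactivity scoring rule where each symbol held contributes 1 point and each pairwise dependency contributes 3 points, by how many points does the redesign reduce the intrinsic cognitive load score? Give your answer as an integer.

Original: 6 × 1 + 6 × 3 = 6 + 18 = 24.
Redesigned: 4 × 1 + 1 × 3 = 4 + 3 = 7.
Reduction = 24 − 7 = 17.

17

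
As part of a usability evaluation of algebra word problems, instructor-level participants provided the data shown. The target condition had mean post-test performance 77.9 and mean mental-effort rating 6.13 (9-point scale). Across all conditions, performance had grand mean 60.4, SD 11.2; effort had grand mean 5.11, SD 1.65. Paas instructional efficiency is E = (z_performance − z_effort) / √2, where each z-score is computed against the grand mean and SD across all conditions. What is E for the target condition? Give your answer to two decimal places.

z_performance = (77.9 − 60.4) / 11.2 = 17.5000 / 11.2 = 1.5625.
z_effort = (6.13 − 5.11) / 1.65 = 1.0200 / 1.65 = 0.6182.
z_P − z_E = 1.5625 − 0.6182 = 0.9443.
E = 0.9443 / √2 = 0.9443 / 1.41421 = 0.6677 ≈ 0.67.

0.67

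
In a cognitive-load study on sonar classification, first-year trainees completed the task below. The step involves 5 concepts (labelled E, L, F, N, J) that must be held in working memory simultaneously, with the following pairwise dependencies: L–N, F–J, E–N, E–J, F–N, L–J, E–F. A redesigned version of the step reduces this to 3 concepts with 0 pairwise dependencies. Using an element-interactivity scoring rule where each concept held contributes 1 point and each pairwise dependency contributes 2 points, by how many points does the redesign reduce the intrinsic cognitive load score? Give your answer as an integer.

Original: 5 × 1 + 7 × 2 = 5 + 14 = 19.
Redesigned: 3 × 1 + 0 × 2 = 3 + 0 = 3.
Reduction = 19 − 3 = 16.

16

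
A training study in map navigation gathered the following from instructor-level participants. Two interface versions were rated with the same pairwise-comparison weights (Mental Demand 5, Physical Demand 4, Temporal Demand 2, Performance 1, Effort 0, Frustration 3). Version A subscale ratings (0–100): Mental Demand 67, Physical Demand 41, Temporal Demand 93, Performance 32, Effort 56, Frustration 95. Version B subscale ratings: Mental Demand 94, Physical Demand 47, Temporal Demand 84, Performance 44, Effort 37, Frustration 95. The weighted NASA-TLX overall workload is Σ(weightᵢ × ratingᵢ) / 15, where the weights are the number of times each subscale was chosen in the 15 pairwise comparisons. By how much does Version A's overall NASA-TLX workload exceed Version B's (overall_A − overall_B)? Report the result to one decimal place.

-10.2

Version A weighted sum = 5·67 + 4·41 + 2·93 + 1·32 + 0·56 + 3·95 = 335 + 164 + 186 + 32 + 0 + 285 = 1002; overall_A = 1002/15 = 66.8000.
Version B weighted sum = 5·94 + 4·47 + 2·84 + 1·44 + 0·37 + 3·95 = 470 + 188 + 168 + 44 + 0 + 285 = 1155; overall_B = 1155/15 = 77.0000.
Difference = 66.8000 − 77.0000 = -10.2000 ≈ -10.2.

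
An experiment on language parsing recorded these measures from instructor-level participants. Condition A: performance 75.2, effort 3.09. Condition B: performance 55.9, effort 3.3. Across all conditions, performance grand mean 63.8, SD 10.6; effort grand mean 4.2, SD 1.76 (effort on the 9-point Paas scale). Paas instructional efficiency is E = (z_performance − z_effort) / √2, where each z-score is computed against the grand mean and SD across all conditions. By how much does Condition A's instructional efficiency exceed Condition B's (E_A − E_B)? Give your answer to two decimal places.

1.37

Condition A: z_P = (75.2 − 63.8)/10.6 = 1.0755; z_E = (3.09 − 4.2)/1.76 = -0.6307; E_A = (1.0755 − (-0.6307))/√2 = 1.2065.
Condition B: z_P = (55.9 − 63.8)/10.6 = -0.7453; z_E = (3.3 − 4.2)/1.76 = -0.5114; E_B = (-0.7453 − (-0.5114))/√2 = -0.1654.
E_A − E_B = 1.2065 − (-0.1654) = 1.3719 ≈ 1.37.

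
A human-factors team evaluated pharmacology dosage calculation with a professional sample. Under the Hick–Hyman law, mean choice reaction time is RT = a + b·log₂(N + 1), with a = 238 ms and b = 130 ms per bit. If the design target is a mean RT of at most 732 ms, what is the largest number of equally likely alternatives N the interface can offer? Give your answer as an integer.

Set 238 + 130·log₂(N + 1) ≤ 732.
log₂(N + 1) ≤ (732 − 238) / 130 = 3.8000.
N + 1 ≤ 2^3.8000 = 13.9288.
N ≤ 12.9288, so the largest integer N is 12.

12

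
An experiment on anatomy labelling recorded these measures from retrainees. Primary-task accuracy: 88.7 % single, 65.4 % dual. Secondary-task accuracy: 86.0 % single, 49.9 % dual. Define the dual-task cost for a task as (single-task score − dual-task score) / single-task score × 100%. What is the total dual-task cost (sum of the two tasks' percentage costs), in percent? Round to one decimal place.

Primary cost = (88.7 − 65.4) / 88.7 × 100% = 26.2683%.
Secondary cost = (86.0 − 49.9) / 86.0 × 100% = 41.9767%.
Total = 26.2683% + 41.9767% = 68.2450% ≈ 68.2%.

68.2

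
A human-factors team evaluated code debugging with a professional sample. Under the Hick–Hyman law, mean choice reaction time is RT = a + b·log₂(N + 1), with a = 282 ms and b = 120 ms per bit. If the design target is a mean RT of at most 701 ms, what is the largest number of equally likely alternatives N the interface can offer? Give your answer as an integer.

10

Set 282 + 120·log₂(N + 1) ≤ 701.
log₂(N + 1) ≤ (701 − 282) / 120 = 3.4917.
N + 1 ≤ 2^3.4917 = 11.2488.
N ≤ 10.2488, so the largest integer N is 10.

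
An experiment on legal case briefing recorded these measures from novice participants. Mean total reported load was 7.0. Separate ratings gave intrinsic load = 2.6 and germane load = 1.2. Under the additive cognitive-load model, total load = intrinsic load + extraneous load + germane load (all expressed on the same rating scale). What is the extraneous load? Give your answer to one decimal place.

extraneous load = total − intrinsic − germane
             = 7.0 − 2.6 − 1.2 = 3.2.

3.2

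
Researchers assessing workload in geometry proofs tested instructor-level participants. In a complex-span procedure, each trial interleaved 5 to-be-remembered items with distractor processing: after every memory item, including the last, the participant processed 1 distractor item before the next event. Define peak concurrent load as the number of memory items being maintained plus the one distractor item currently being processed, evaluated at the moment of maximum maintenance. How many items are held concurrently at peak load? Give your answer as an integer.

Maintenance is greatest during the distractor(s) after memory item 5: all 5 memory items are being held.
One distractor item is concurrently being processed.
Peak concurrent load = 5 + 1 = 6 items.

6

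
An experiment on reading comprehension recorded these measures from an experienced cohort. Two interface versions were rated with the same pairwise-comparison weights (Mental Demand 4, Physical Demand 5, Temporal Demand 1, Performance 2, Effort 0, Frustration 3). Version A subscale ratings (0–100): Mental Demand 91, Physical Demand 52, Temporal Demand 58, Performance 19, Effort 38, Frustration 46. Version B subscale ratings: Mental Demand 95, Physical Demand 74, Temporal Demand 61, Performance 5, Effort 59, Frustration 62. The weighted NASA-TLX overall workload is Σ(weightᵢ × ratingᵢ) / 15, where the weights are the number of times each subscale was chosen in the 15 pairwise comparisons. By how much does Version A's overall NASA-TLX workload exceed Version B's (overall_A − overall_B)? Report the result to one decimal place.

Version A weighted sum = 4·91 + 5·52 + 1·58 + 2·19 + 0·38 + 3·46 = 364 + 260 + 58 + 38 + 0 + 138 = 858; overall_A = 858/15 = 57.2000.
Version B weighted sum = 4·95 + 5·74 + 1·61 + 2·5 + 0·59 + 3·62 = 380 + 370 + 61 + 10 + 0 + 186 = 1007; overall_B = 1007/15 = 67.1333.
Difference = 57.2000 − 67.1333 = -9.9333 ≈ -9.9.

-9.9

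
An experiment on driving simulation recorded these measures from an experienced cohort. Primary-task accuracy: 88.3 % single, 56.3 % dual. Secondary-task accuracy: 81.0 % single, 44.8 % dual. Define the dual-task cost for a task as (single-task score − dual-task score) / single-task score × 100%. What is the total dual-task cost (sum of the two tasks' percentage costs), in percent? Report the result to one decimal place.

Primary cost = (88.3 − 56.3) / 88.3 × 100% = 36.2401%.
Secondary cost = (81.0 − 44.8) / 81.0 × 100% = 44.6914%.
Total = 36.2401% + 44.6914% = 80.9315% ≈ 80.9%.

80.9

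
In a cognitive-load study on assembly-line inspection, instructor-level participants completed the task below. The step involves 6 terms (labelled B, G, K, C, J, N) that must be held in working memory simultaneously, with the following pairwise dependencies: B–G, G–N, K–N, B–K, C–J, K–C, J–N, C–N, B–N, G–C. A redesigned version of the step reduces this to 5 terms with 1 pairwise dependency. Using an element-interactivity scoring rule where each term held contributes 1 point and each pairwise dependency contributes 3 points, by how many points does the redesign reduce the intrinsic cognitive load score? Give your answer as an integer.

28

Original: 6 × 1 + 10 × 3 = 6 + 30 = 36.
Redesigned: 5 × 1 + 1 × 3 = 5 + 3 = 8.
Reduction = 36 − 8 = 28.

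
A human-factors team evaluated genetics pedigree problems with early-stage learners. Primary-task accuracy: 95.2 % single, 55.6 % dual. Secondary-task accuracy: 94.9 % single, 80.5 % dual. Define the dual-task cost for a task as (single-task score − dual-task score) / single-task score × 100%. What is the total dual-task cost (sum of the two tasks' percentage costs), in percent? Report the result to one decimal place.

Primary cost = (95.2 − 55.6) / 95.2 × 100% = 41.5966%.
Secondary cost = (94.9 − 80.5) / 94.9 × 100% = 15.1739%.
Total = 41.5966% + 15.1739% = 56.7705% ≈ 56.8%.

56.8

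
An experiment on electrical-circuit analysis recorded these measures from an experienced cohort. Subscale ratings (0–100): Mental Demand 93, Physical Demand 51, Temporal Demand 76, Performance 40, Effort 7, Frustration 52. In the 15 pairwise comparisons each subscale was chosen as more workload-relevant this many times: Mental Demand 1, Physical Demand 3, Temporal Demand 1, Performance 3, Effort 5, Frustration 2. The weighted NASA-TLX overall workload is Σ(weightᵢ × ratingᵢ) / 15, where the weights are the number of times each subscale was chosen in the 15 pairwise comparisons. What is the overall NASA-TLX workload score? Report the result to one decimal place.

The tallies are the weights (they sum to 15).
Weighted sum = 1·93 + 3·51 + 1·76 + 3·40 + 5·7 + 2·52
            = 93 + 153 + 76 + 120 + 35 + 104 = 581.
Overall workload = 581 / 15 = 38.7333 ≈ 38.7.

38.7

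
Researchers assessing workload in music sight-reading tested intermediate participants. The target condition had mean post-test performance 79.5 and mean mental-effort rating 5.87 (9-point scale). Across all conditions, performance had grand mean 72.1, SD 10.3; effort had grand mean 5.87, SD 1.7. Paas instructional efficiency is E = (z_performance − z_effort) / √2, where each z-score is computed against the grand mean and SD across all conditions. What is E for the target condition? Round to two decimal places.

0.51

z_performance = (79.5 − 72.1) / 10.3 = 7.4000 / 10.3 = 0.7184.
z_effort = (5.87 − 5.87) / 1.7 = 0.0000 / 1.7 = 0.0000.
z_P − z_E = 0.7184 − 0.0000 = 0.7184.
E = 0.7184 / √2 = 0.7184 / 1.41421 = 0.5080 ≈ 0.51.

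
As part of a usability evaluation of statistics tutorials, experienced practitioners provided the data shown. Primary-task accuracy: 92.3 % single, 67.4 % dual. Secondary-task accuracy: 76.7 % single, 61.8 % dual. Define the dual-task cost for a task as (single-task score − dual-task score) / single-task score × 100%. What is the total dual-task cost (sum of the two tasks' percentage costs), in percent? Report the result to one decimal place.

Primary cost = (92.3 − 67.4) / 92.3 × 100% = 26.9772%.
Secondary cost = (76.7 − 61.8) / 76.7 × 100% = 19.4263%.
Total = 26.9772% + 19.4263% = 46.4035% ≈ 46.4%.

46.4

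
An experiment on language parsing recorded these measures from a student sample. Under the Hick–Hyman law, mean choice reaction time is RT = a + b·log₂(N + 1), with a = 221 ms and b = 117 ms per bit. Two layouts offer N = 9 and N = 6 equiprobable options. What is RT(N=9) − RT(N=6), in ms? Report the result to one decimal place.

RT(9) = 221 + 117·log₂(10) = 221 + 117·3.3219 = 609.6623 ms.
RT(6) = 221 + 117·log₂(7) = 221 + 117·2.8074 = 549.4658 ms.
Difference = 609.6623 − 549.4658 = 60.1965 ≈ 60.2 ms.

60.2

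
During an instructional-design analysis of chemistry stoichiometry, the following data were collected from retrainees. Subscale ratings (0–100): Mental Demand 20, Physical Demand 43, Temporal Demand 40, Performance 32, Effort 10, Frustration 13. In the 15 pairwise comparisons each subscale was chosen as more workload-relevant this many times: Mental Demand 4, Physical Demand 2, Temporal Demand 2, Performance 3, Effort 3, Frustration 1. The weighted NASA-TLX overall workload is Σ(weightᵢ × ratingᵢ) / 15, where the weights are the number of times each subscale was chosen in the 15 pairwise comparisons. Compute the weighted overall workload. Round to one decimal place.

The tallies are the weights (they sum to 15).
Weighted sum = 4·20 + 2·43 + 2·40 + 3·32 + 3·10 + 1·13
            = 80 + 86 + 80 + 96 + 30 + 13 = 385.
Overall workload = 385 / 15 = 25.6667 ≈ 25.7.

25.7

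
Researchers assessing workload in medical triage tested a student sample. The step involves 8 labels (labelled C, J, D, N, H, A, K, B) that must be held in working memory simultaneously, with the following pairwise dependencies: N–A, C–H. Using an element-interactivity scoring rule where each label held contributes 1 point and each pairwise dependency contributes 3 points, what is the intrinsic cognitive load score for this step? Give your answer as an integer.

14

Count of labels held simultaneously: 8.
Count of pairwise dependencies listed: 2.
Element contribution: 8 × 1 = 8.
Interaction contribution: 2 × 3 = 6.
Intrinsic load = 8 + 6 = 14.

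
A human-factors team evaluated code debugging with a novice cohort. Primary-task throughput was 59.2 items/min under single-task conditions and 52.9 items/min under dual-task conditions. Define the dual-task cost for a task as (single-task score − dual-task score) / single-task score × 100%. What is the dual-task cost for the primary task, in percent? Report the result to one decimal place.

10.6

Cost = (59.2 − 52.9) / 59.2 × 100%
     = 6.3000 / 59.2 × 100% = 10.6419%.
≈ 10.6%.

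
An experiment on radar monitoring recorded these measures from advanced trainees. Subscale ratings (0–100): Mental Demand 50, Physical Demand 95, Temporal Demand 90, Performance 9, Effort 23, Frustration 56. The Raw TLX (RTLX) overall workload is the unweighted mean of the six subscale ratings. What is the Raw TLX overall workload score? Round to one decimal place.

Sum of ratings = 50 + 95 + 90 + 9 + 23 + 56 = 323.
RTLX = 323 / 6 = 53.8333 ≈ 53.8.

53.8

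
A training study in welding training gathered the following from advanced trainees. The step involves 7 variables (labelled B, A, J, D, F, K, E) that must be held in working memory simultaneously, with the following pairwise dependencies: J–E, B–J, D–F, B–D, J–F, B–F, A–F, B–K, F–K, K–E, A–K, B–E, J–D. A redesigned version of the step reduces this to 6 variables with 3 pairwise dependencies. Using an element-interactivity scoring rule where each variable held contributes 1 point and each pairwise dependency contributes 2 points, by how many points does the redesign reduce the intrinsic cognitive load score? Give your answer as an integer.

Original: 7 × 1 + 13 × 2 = 7 + 26 = 33.
Redesigned: 6 × 1 + 3 × 2 = 6 + 6 = 12.
Reduction = 33 − 12 = 21.

21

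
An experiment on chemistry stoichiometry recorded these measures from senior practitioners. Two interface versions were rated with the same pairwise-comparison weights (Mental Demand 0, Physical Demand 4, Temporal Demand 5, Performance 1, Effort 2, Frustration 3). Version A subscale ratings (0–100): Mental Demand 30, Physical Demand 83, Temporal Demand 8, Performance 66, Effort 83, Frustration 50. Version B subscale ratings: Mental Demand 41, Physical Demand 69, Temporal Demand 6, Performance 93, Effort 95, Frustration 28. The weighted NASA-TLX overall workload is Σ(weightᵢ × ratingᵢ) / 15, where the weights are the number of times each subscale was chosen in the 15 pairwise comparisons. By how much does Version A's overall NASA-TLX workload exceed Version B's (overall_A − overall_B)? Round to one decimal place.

5.4

Version A weighted sum = 0·30 + 4·83 + 5·8 + 1·66 + 2·83 + 3·50 = 0 + 332 + 40 + 66 + 166 + 150 = 754; overall_A = 754/15 = 50.2667.
Version B weighted sum = 0·41 + 4·69 + 5·6 + 1·93 + 2·95 + 3·28 = 0 + 276 + 30 + 93 + 190 + 84 = 673; overall_B = 673/15 = 44.8667.
Difference = 50.2667 − 44.8667 = 5.4000 ≈ 5.4.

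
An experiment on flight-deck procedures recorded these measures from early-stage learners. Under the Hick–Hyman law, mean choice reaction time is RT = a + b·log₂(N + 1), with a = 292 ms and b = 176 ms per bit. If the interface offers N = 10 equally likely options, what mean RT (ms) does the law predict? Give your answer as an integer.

log₂(10 + 1) = log₂(11) = 3.4594.
RT = 292 + 176 × 3.4594 = 292 + 608.8544 = 900.8544 ms.
≈ 901 ms.

901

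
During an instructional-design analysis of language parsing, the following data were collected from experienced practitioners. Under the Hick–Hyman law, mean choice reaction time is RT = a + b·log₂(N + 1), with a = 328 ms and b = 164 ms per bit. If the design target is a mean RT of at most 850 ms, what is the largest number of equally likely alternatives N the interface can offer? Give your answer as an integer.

Set 328 + 164·log₂(N + 1) ≤ 850.
log₂(N + 1) ≤ (850 − 328) / 164 = 3.1829.
N + 1 ≤ 2^3.1829 = 9.0813.
N ≤ 8.0813, so the largest integer N is 8.

8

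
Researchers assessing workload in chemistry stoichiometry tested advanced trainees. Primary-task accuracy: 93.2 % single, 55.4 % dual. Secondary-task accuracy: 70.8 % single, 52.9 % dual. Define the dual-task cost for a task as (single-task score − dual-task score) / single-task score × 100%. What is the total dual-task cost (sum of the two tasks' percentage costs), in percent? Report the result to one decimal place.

65.8

Primary cost = (93.2 − 55.4) / 93.2 × 100% = 40.5579%.
Secondary cost = (70.8 − 52.9) / 70.8 × 100% = 25.2825%.
Total = 40.5579% + 25.2825% = 65.8404% ≈ 65.8%.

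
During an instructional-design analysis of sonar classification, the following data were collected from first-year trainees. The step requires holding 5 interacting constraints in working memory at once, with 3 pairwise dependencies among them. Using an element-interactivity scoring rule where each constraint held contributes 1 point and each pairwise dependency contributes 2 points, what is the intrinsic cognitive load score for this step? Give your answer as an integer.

11

Element contribution: 5 × 1 = 5.
Interaction contribution: 3 × 2 = 6.
Intrinsic load = 5 + 6 = 11.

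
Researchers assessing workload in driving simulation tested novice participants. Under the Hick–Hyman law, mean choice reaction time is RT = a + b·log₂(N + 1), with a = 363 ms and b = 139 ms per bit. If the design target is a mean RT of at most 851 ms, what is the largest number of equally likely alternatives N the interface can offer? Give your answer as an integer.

Set 363 + 139·log₂(N + 1) ≤ 851.
log₂(N + 1) ≤ (851 − 363) / 139 = 3.5108.
N + 1 ≤ 2^3.5108 = 11.3987.
N ≤ 10.3987, so the largest integer N is 10.

10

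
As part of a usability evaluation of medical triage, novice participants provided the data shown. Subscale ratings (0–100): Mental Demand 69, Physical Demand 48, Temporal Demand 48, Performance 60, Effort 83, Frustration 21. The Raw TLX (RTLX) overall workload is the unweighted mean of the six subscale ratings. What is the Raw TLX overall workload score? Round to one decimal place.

Sum of ratings = 69 + 48 + 48 + 60 + 83 + 21 = 329.
RTLX = 329 / 6 = 54.8333 ≈ 54.8.

54.8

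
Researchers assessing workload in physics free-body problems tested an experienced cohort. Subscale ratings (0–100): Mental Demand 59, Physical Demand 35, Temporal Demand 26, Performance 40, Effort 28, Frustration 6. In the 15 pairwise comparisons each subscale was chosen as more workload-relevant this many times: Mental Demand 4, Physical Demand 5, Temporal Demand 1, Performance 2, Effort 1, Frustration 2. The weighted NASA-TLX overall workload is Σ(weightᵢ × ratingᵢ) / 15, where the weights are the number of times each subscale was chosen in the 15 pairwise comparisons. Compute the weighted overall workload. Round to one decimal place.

37.1

The tallies are the weights (they sum to 15).
Weighted sum = 4·59 + 5·35 + 1·26 + 2·40 + 1·28 + 2·6
            = 236 + 175 + 26 + 80 + 28 + 12 = 557.
Overall workload = 557 / 15 = 37.1333 ≈ 37.1.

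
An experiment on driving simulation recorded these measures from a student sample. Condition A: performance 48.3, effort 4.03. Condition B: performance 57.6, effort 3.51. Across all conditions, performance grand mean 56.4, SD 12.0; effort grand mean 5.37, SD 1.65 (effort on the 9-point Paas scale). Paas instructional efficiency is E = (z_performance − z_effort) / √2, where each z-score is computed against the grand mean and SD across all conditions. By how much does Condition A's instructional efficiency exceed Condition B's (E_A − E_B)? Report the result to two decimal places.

Condition A: z_P = (48.3 − 56.4)/12.0 = -0.6750; z_E = (4.03 − 5.37)/1.65 = -0.8121; E_A = (-0.6750 − (-0.8121))/√2 = 0.0969.
Condition B: z_P = (57.6 − 56.4)/12.0 = 0.1000; z_E = (3.51 − 5.37)/1.65 = -1.1273; E_B = (0.1000 − (-1.1273))/√2 = 0.8678.
E_A − E_B = 0.0969 − 0.8678 = -0.7709 ≈ -0.77.

-0.77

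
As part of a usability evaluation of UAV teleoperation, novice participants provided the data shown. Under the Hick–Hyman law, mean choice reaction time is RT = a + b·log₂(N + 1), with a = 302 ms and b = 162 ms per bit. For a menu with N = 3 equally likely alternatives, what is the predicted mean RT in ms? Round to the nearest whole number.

626

log₂(3 + 1) = log₂(4) = 2.0000.
RT = 302 + 162 × 2.0000 = 302 + 324.0000 = 626.0000 ms.
≈ 626 ms.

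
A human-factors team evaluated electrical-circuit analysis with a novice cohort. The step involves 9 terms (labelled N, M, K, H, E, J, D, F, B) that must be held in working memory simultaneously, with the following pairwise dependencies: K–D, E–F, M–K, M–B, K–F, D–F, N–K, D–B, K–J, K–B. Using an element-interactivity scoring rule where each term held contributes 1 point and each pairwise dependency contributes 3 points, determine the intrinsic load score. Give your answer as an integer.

39

Count of terms held simultaneously: 9.
Count of pairwise dependencies listed: 10.
Element contribution: 9 × 1 = 9.
Interaction contribution: 10 × 3 = 30.
Intrinsic load = 9 + 30 = 39.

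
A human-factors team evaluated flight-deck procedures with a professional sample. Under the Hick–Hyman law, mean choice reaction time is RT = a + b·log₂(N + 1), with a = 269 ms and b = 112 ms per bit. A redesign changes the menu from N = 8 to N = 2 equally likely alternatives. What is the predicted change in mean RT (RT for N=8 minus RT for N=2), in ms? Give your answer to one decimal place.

177.5

RT(8) = 269 + 112·log₂(9) = 269 + 112·3.1699 = 624.0288 ms.
RT(2) = 269 + 112·log₂(3) = 269 + 112·1.5850 = 446.5200 ms.
Difference = 624.0288 − 446.5200 = 177.5088 ≈ 177.5 ms.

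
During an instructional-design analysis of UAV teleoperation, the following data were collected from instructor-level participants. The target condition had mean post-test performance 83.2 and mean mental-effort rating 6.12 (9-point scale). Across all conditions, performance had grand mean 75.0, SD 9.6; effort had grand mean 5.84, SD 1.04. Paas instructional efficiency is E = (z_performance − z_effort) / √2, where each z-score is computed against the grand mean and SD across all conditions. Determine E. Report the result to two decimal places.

z_performance = (83.2 − 75.0) / 9.6 = 8.2000 / 9.6 = 0.8542.
z_effort = (6.12 − 5.84) / 1.04 = 0.2800 / 1.04 = 0.2692.
z_P − z_E = 0.8542 − 0.2692 = 0.5850.
E = 0.5850 / √2 = 0.5850 / 1.41421 = 0.4137 ≈ 0.41.

0.41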